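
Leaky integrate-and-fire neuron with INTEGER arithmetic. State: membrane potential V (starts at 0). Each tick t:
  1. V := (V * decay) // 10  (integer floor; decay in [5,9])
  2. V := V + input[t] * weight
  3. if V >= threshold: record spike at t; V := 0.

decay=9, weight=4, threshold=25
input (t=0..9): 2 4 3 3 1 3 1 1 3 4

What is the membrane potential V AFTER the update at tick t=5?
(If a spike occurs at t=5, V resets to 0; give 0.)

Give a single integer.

t=0: input=2 -> V=8
t=1: input=4 -> V=23
t=2: input=3 -> V=0 FIRE
t=3: input=3 -> V=12
t=4: input=1 -> V=14
t=5: input=3 -> V=24
t=6: input=1 -> V=0 FIRE
t=7: input=1 -> V=4
t=8: input=3 -> V=15
t=9: input=4 -> V=0 FIRE

Answer: 24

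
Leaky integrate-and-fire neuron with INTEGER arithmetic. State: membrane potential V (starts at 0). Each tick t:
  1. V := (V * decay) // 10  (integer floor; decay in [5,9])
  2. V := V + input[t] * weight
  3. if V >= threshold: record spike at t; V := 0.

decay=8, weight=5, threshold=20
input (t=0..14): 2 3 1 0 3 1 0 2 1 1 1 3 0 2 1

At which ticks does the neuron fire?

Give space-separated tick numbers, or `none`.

Answer: 1 7 11

Derivation:
t=0: input=2 -> V=10
t=1: input=3 -> V=0 FIRE
t=2: input=1 -> V=5
t=3: input=0 -> V=4
t=4: input=3 -> V=18
t=5: input=1 -> V=19
t=6: input=0 -> V=15
t=7: input=2 -> V=0 FIRE
t=8: input=1 -> V=5
t=9: input=1 -> V=9
t=10: input=1 -> V=12
t=11: input=3 -> V=0 FIRE
t=12: input=0 -> V=0
t=13: input=2 -> V=10
t=14: input=1 -> V=13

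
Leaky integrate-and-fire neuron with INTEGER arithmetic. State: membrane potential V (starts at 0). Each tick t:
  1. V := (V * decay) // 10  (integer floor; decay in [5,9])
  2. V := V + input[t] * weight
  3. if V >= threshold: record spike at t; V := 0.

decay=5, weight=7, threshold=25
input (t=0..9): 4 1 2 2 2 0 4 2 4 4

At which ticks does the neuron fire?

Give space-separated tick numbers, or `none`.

t=0: input=4 -> V=0 FIRE
t=1: input=1 -> V=7
t=2: input=2 -> V=17
t=3: input=2 -> V=22
t=4: input=2 -> V=0 FIRE
t=5: input=0 -> V=0
t=6: input=4 -> V=0 FIRE
t=7: input=2 -> V=14
t=8: input=4 -> V=0 FIRE
t=9: input=4 -> V=0 FIRE

Answer: 0 4 6 8 9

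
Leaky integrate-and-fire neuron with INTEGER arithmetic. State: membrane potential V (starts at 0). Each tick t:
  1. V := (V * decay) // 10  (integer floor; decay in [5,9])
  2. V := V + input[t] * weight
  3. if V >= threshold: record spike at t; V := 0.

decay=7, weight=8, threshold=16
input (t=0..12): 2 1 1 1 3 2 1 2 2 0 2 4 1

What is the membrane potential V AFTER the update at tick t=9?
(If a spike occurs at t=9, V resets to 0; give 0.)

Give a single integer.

Answer: 0

Derivation:
t=0: input=2 -> V=0 FIRE
t=1: input=1 -> V=8
t=2: input=1 -> V=13
t=3: input=1 -> V=0 FIRE
t=4: input=3 -> V=0 FIRE
t=5: input=2 -> V=0 FIRE
t=6: input=1 -> V=8
t=7: input=2 -> V=0 FIRE
t=8: input=2 -> V=0 FIRE
t=9: input=0 -> V=0
t=10: input=2 -> V=0 FIRE
t=11: input=4 -> V=0 FIRE
t=12: input=1 -> V=8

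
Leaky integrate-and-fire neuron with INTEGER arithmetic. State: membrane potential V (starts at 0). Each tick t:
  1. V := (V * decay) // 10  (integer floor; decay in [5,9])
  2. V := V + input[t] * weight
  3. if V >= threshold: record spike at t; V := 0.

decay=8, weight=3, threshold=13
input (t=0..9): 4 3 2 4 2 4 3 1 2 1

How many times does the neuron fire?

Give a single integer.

t=0: input=4 -> V=12
t=1: input=3 -> V=0 FIRE
t=2: input=2 -> V=6
t=3: input=4 -> V=0 FIRE
t=4: input=2 -> V=6
t=5: input=4 -> V=0 FIRE
t=6: input=3 -> V=9
t=7: input=1 -> V=10
t=8: input=2 -> V=0 FIRE
t=9: input=1 -> V=3

Answer: 4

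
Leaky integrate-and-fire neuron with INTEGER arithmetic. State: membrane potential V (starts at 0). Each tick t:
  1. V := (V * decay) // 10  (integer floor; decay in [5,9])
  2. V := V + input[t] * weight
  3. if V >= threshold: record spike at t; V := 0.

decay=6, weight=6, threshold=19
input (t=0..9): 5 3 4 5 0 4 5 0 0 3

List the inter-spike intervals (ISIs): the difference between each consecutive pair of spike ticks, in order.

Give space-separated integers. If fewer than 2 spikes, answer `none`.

Answer: 2 1 2 1

Derivation:
t=0: input=5 -> V=0 FIRE
t=1: input=3 -> V=18
t=2: input=4 -> V=0 FIRE
t=3: input=5 -> V=0 FIRE
t=4: input=0 -> V=0
t=5: input=4 -> V=0 FIRE
t=6: input=5 -> V=0 FIRE
t=7: input=0 -> V=0
t=8: input=0 -> V=0
t=9: input=3 -> V=18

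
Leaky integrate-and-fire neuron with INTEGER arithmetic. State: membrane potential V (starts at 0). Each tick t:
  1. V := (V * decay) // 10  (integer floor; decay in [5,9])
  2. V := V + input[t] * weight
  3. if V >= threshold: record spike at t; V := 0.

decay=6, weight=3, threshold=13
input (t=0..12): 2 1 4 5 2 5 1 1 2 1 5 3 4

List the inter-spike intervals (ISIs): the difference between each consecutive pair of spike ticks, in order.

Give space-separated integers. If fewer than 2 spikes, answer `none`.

Answer: 1 2 5 2

Derivation:
t=0: input=2 -> V=6
t=1: input=1 -> V=6
t=2: input=4 -> V=0 FIRE
t=3: input=5 -> V=0 FIRE
t=4: input=2 -> V=6
t=5: input=5 -> V=0 FIRE
t=6: input=1 -> V=3
t=7: input=1 -> V=4
t=8: input=2 -> V=8
t=9: input=1 -> V=7
t=10: input=5 -> V=0 FIRE
t=11: input=3 -> V=9
t=12: input=4 -> V=0 FIRE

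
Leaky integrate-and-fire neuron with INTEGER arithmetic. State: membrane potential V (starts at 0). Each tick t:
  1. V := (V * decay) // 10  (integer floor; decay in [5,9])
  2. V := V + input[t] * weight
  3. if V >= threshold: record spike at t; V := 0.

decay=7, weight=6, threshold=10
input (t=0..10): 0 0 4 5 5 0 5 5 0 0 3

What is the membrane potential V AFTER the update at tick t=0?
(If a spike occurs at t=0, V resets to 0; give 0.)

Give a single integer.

t=0: input=0 -> V=0
t=1: input=0 -> V=0
t=2: input=4 -> V=0 FIRE
t=3: input=5 -> V=0 FIRE
t=4: input=5 -> V=0 FIRE
t=5: input=0 -> V=0
t=6: input=5 -> V=0 FIRE
t=7: input=5 -> V=0 FIRE
t=8: input=0 -> V=0
t=9: input=0 -> V=0
t=10: input=3 -> V=0 FIRE

Answer: 0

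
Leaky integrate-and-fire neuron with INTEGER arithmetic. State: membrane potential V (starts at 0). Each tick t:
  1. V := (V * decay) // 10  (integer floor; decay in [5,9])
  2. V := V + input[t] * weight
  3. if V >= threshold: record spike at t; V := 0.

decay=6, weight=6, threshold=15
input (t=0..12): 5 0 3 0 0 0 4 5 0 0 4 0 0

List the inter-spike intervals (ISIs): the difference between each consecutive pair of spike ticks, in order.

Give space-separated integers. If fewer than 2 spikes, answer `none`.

t=0: input=5 -> V=0 FIRE
t=1: input=0 -> V=0
t=2: input=3 -> V=0 FIRE
t=3: input=0 -> V=0
t=4: input=0 -> V=0
t=5: input=0 -> V=0
t=6: input=4 -> V=0 FIRE
t=7: input=5 -> V=0 FIRE
t=8: input=0 -> V=0
t=9: input=0 -> V=0
t=10: input=4 -> V=0 FIRE
t=11: input=0 -> V=0
t=12: input=0 -> V=0

Answer: 2 4 1 3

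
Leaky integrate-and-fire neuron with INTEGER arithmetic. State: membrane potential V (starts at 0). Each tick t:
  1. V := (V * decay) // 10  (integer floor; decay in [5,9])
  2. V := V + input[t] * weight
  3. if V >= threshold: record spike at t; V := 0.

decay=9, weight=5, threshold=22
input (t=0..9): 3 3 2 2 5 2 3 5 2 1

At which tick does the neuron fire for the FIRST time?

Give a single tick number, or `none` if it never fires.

t=0: input=3 -> V=15
t=1: input=3 -> V=0 FIRE
t=2: input=2 -> V=10
t=3: input=2 -> V=19
t=4: input=5 -> V=0 FIRE
t=5: input=2 -> V=10
t=6: input=3 -> V=0 FIRE
t=7: input=5 -> V=0 FIRE
t=8: input=2 -> V=10
t=9: input=1 -> V=14

Answer: 1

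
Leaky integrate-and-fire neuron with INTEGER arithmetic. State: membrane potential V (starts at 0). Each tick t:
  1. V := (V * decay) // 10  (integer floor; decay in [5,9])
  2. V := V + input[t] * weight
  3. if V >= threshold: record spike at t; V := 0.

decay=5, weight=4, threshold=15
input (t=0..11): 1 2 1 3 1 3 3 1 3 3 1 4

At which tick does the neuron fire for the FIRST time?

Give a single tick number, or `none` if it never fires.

Answer: 3

Derivation:
t=0: input=1 -> V=4
t=1: input=2 -> V=10
t=2: input=1 -> V=9
t=3: input=3 -> V=0 FIRE
t=4: input=1 -> V=4
t=5: input=3 -> V=14
t=6: input=3 -> V=0 FIRE
t=7: input=1 -> V=4
t=8: input=3 -> V=14
t=9: input=3 -> V=0 FIRE
t=10: input=1 -> V=4
t=11: input=4 -> V=0 FIRE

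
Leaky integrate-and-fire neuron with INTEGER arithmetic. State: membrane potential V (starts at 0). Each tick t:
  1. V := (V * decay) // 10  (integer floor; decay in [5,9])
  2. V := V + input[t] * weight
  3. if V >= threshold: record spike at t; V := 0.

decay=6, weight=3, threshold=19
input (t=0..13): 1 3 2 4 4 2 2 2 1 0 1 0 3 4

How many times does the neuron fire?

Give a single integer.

t=0: input=1 -> V=3
t=1: input=3 -> V=10
t=2: input=2 -> V=12
t=3: input=4 -> V=0 FIRE
t=4: input=4 -> V=12
t=5: input=2 -> V=13
t=6: input=2 -> V=13
t=7: input=2 -> V=13
t=8: input=1 -> V=10
t=9: input=0 -> V=6
t=10: input=1 -> V=6
t=11: input=0 -> V=3
t=12: input=3 -> V=10
t=13: input=4 -> V=18

Answer: 1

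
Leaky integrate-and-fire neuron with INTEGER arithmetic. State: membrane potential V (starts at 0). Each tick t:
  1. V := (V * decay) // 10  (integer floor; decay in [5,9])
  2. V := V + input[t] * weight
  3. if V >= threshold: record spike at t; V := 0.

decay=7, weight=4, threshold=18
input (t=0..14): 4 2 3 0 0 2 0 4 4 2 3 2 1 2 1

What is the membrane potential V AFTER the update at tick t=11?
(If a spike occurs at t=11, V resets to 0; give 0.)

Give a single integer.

t=0: input=4 -> V=16
t=1: input=2 -> V=0 FIRE
t=2: input=3 -> V=12
t=3: input=0 -> V=8
t=4: input=0 -> V=5
t=5: input=2 -> V=11
t=6: input=0 -> V=7
t=7: input=4 -> V=0 FIRE
t=8: input=4 -> V=16
t=9: input=2 -> V=0 FIRE
t=10: input=3 -> V=12
t=11: input=2 -> V=16
t=12: input=1 -> V=15
t=13: input=2 -> V=0 FIRE
t=14: input=1 -> V=4

Answer: 16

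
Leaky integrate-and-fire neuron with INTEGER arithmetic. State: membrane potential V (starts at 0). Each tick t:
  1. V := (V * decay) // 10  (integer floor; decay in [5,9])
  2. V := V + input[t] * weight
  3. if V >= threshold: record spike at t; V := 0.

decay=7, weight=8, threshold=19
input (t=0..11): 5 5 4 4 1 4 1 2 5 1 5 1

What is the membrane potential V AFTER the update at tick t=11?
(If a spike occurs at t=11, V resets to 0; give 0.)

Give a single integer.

t=0: input=5 -> V=0 FIRE
t=1: input=5 -> V=0 FIRE
t=2: input=4 -> V=0 FIRE
t=3: input=4 -> V=0 FIRE
t=4: input=1 -> V=8
t=5: input=4 -> V=0 FIRE
t=6: input=1 -> V=8
t=7: input=2 -> V=0 FIRE
t=8: input=5 -> V=0 FIRE
t=9: input=1 -> V=8
t=10: input=5 -> V=0 FIRE
t=11: input=1 -> V=8

Answer: 8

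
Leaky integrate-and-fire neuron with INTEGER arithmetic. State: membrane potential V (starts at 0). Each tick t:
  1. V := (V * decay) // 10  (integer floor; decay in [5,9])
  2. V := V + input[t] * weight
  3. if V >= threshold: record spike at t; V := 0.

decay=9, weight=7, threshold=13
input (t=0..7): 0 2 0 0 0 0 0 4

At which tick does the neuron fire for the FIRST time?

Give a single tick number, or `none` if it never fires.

Answer: 1

Derivation:
t=0: input=0 -> V=0
t=1: input=2 -> V=0 FIRE
t=2: input=0 -> V=0
t=3: input=0 -> V=0
t=4: input=0 -> V=0
t=5: input=0 -> V=0
t=6: input=0 -> V=0
t=7: input=4 -> V=0 FIRE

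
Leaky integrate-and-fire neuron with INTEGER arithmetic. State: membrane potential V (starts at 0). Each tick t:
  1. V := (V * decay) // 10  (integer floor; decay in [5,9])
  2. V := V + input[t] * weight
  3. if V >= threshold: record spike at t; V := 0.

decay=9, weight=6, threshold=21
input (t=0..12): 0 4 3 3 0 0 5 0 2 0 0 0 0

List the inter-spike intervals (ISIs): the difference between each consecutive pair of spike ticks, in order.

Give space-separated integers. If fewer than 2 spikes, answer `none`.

Answer: 2 3

Derivation:
t=0: input=0 -> V=0
t=1: input=4 -> V=0 FIRE
t=2: input=3 -> V=18
t=3: input=3 -> V=0 FIRE
t=4: input=0 -> V=0
t=5: input=0 -> V=0
t=6: input=5 -> V=0 FIRE
t=7: input=0 -> V=0
t=8: input=2 -> V=12
t=9: input=0 -> V=10
t=10: input=0 -> V=9
t=11: input=0 -> V=8
t=12: input=0 -> V=7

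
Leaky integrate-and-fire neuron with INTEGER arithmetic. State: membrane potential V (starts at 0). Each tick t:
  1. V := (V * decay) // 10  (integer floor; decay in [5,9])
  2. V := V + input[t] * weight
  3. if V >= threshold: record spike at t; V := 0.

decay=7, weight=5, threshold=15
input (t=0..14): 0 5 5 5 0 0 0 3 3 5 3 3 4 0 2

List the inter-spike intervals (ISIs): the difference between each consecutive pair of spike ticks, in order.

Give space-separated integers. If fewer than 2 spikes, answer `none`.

t=0: input=0 -> V=0
t=1: input=5 -> V=0 FIRE
t=2: input=5 -> V=0 FIRE
t=3: input=5 -> V=0 FIRE
t=4: input=0 -> V=0
t=5: input=0 -> V=0
t=6: input=0 -> V=0
t=7: input=3 -> V=0 FIRE
t=8: input=3 -> V=0 FIRE
t=9: input=5 -> V=0 FIRE
t=10: input=3 -> V=0 FIRE
t=11: input=3 -> V=0 FIRE
t=12: input=4 -> V=0 FIRE
t=13: input=0 -> V=0
t=14: input=2 -> V=10

Answer: 1 1 4 1 1 1 1 1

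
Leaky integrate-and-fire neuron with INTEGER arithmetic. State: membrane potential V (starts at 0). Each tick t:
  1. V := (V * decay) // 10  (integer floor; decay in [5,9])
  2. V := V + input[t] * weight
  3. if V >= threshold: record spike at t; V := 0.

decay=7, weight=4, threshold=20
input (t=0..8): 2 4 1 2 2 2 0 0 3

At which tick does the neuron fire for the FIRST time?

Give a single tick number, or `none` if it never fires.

t=0: input=2 -> V=8
t=1: input=4 -> V=0 FIRE
t=2: input=1 -> V=4
t=3: input=2 -> V=10
t=4: input=2 -> V=15
t=5: input=2 -> V=18
t=6: input=0 -> V=12
t=7: input=0 -> V=8
t=8: input=3 -> V=17

Answer: 1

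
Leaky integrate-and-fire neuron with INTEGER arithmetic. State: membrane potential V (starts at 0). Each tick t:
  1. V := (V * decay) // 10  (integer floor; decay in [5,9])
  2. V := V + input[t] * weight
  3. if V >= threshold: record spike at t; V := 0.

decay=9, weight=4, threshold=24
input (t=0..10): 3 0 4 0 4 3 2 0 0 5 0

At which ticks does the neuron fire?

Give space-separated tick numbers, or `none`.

Answer: 2 5 9

Derivation:
t=0: input=3 -> V=12
t=1: input=0 -> V=10
t=2: input=4 -> V=0 FIRE
t=3: input=0 -> V=0
t=4: input=4 -> V=16
t=5: input=3 -> V=0 FIRE
t=6: input=2 -> V=8
t=7: input=0 -> V=7
t=8: input=0 -> V=6
t=9: input=5 -> V=0 FIRE
t=10: input=0 -> V=0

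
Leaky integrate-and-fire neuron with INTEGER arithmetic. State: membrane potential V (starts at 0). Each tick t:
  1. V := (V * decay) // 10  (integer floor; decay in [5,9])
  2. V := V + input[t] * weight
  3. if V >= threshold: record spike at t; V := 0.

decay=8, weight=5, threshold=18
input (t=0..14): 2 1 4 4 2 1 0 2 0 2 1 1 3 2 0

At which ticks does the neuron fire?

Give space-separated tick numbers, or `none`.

Answer: 2 3 7 12

Derivation:
t=0: input=2 -> V=10
t=1: input=1 -> V=13
t=2: input=4 -> V=0 FIRE
t=3: input=4 -> V=0 FIRE
t=4: input=2 -> V=10
t=5: input=1 -> V=13
t=6: input=0 -> V=10
t=7: input=2 -> V=0 FIRE
t=8: input=0 -> V=0
t=9: input=2 -> V=10
t=10: input=1 -> V=13
t=11: input=1 -> V=15
t=12: input=3 -> V=0 FIRE
t=13: input=2 -> V=10
t=14: input=0 -> V=8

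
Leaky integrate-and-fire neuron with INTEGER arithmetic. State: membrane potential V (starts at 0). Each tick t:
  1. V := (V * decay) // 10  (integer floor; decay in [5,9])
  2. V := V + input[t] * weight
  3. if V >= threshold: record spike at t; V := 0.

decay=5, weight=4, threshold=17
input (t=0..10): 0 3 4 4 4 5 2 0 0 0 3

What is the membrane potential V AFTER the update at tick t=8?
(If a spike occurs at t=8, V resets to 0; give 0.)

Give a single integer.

t=0: input=0 -> V=0
t=1: input=3 -> V=12
t=2: input=4 -> V=0 FIRE
t=3: input=4 -> V=16
t=4: input=4 -> V=0 FIRE
t=5: input=5 -> V=0 FIRE
t=6: input=2 -> V=8
t=7: input=0 -> V=4
t=8: input=0 -> V=2
t=9: input=0 -> V=1
t=10: input=3 -> V=12

Answer: 2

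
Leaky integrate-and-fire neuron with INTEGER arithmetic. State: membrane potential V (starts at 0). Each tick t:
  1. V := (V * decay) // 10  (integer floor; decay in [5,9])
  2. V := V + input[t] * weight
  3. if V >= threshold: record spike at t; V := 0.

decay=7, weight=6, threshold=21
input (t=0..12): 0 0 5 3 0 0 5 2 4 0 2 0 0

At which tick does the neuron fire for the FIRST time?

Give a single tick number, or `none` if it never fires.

Answer: 2

Derivation:
t=0: input=0 -> V=0
t=1: input=0 -> V=0
t=2: input=5 -> V=0 FIRE
t=3: input=3 -> V=18
t=4: input=0 -> V=12
t=5: input=0 -> V=8
t=6: input=5 -> V=0 FIRE
t=7: input=2 -> V=12
t=8: input=4 -> V=0 FIRE
t=9: input=0 -> V=0
t=10: input=2 -> V=12
t=11: input=0 -> V=8
t=12: input=0 -> V=5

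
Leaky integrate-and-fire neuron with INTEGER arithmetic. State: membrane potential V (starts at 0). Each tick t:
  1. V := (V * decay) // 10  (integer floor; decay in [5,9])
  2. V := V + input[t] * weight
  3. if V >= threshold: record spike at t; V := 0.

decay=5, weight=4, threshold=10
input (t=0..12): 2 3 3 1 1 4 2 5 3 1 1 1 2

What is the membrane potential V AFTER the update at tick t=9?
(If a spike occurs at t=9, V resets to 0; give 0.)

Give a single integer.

Answer: 4

Derivation:
t=0: input=2 -> V=8
t=1: input=3 -> V=0 FIRE
t=2: input=3 -> V=0 FIRE
t=3: input=1 -> V=4
t=4: input=1 -> V=6
t=5: input=4 -> V=0 FIRE
t=6: input=2 -> V=8
t=7: input=5 -> V=0 FIRE
t=8: input=3 -> V=0 FIRE
t=9: input=1 -> V=4
t=10: input=1 -> V=6
t=11: input=1 -> V=7
t=12: input=2 -> V=0 FIRE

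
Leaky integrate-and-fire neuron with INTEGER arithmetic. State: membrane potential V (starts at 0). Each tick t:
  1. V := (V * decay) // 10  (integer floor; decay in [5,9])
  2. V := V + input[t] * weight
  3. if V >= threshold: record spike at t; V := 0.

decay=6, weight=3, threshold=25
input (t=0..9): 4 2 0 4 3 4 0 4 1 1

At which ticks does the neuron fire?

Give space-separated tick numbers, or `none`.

Answer: none

Derivation:
t=0: input=4 -> V=12
t=1: input=2 -> V=13
t=2: input=0 -> V=7
t=3: input=4 -> V=16
t=4: input=3 -> V=18
t=5: input=4 -> V=22
t=6: input=0 -> V=13
t=7: input=4 -> V=19
t=8: input=1 -> V=14
t=9: input=1 -> V=11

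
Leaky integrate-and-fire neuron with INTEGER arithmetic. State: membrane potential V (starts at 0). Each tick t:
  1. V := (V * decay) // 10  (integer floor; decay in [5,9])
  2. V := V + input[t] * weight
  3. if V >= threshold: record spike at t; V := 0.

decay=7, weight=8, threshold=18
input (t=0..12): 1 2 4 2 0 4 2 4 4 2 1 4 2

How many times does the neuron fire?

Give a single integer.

Answer: 7

Derivation:
t=0: input=1 -> V=8
t=1: input=2 -> V=0 FIRE
t=2: input=4 -> V=0 FIRE
t=3: input=2 -> V=16
t=4: input=0 -> V=11
t=5: input=4 -> V=0 FIRE
t=6: input=2 -> V=16
t=7: input=4 -> V=0 FIRE
t=8: input=4 -> V=0 FIRE
t=9: input=2 -> V=16
t=10: input=1 -> V=0 FIRE
t=11: input=4 -> V=0 FIRE
t=12: input=2 -> V=16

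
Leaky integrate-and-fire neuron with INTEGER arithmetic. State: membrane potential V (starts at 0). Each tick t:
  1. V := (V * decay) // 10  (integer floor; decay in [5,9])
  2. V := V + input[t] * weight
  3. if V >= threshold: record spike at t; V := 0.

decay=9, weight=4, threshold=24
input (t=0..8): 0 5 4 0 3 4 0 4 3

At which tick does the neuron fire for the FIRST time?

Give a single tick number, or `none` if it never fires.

Answer: 2

Derivation:
t=0: input=0 -> V=0
t=1: input=5 -> V=20
t=2: input=4 -> V=0 FIRE
t=3: input=0 -> V=0
t=4: input=3 -> V=12
t=5: input=4 -> V=0 FIRE
t=6: input=0 -> V=0
t=7: input=4 -> V=16
t=8: input=3 -> V=0 FIRE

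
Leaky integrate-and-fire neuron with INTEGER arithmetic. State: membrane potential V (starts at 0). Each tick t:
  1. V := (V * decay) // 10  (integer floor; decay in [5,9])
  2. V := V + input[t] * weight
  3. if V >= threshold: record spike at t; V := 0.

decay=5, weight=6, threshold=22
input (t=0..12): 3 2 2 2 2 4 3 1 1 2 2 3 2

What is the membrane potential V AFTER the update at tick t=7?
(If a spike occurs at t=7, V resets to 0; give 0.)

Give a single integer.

Answer: 15

Derivation:
t=0: input=3 -> V=18
t=1: input=2 -> V=21
t=2: input=2 -> V=0 FIRE
t=3: input=2 -> V=12
t=4: input=2 -> V=18
t=5: input=4 -> V=0 FIRE
t=6: input=3 -> V=18
t=7: input=1 -> V=15
t=8: input=1 -> V=13
t=9: input=2 -> V=18
t=10: input=2 -> V=21
t=11: input=3 -> V=0 FIRE
t=12: input=2 -> V=12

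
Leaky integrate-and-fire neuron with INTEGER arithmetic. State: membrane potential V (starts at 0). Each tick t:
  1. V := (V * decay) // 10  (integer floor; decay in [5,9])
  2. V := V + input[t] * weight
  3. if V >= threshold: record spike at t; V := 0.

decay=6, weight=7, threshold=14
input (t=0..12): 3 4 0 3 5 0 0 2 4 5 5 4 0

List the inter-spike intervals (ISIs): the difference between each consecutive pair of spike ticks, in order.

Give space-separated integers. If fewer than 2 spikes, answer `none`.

t=0: input=3 -> V=0 FIRE
t=1: input=4 -> V=0 FIRE
t=2: input=0 -> V=0
t=3: input=3 -> V=0 FIRE
t=4: input=5 -> V=0 FIRE
t=5: input=0 -> V=0
t=6: input=0 -> V=0
t=7: input=2 -> V=0 FIRE
t=8: input=4 -> V=0 FIRE
t=9: input=5 -> V=0 FIRE
t=10: input=5 -> V=0 FIRE
t=11: input=4 -> V=0 FIRE
t=12: input=0 -> V=0

Answer: 1 2 1 3 1 1 1 1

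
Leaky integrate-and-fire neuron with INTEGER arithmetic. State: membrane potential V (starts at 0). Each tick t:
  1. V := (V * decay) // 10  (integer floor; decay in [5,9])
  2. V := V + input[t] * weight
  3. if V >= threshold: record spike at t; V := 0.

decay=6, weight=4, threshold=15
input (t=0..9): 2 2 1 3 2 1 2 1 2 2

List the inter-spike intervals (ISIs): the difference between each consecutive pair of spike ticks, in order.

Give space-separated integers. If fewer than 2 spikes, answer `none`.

Answer: 6

Derivation:
t=0: input=2 -> V=8
t=1: input=2 -> V=12
t=2: input=1 -> V=11
t=3: input=3 -> V=0 FIRE
t=4: input=2 -> V=8
t=5: input=1 -> V=8
t=6: input=2 -> V=12
t=7: input=1 -> V=11
t=8: input=2 -> V=14
t=9: input=2 -> V=0 FIRE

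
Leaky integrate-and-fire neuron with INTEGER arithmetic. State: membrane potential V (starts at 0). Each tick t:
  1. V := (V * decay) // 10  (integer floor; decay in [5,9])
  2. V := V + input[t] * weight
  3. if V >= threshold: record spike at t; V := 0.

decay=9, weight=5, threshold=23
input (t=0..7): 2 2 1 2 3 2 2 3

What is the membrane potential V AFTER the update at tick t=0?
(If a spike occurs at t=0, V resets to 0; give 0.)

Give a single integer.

Answer: 10

Derivation:
t=0: input=2 -> V=10
t=1: input=2 -> V=19
t=2: input=1 -> V=22
t=3: input=2 -> V=0 FIRE
t=4: input=3 -> V=15
t=5: input=2 -> V=0 FIRE
t=6: input=2 -> V=10
t=7: input=3 -> V=0 FIRE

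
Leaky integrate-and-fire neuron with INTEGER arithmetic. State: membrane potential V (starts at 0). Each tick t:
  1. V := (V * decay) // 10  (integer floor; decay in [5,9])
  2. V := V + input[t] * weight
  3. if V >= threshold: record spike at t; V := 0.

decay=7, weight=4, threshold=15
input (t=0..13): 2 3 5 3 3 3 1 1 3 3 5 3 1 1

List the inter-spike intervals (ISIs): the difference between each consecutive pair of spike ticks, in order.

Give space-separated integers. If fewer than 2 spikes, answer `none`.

t=0: input=2 -> V=8
t=1: input=3 -> V=0 FIRE
t=2: input=5 -> V=0 FIRE
t=3: input=3 -> V=12
t=4: input=3 -> V=0 FIRE
t=5: input=3 -> V=12
t=6: input=1 -> V=12
t=7: input=1 -> V=12
t=8: input=3 -> V=0 FIRE
t=9: input=3 -> V=12
t=10: input=5 -> V=0 FIRE
t=11: input=3 -> V=12
t=12: input=1 -> V=12
t=13: input=1 -> V=12

Answer: 1 2 4 2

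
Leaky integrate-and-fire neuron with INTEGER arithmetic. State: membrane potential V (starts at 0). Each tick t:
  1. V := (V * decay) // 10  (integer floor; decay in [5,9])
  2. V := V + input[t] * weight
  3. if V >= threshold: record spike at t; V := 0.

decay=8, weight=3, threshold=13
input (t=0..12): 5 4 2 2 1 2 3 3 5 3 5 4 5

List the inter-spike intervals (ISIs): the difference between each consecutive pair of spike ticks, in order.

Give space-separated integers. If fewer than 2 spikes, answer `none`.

Answer: 2 4 2 2 2

Derivation:
t=0: input=5 -> V=0 FIRE
t=1: input=4 -> V=12
t=2: input=2 -> V=0 FIRE
t=3: input=2 -> V=6
t=4: input=1 -> V=7
t=5: input=2 -> V=11
t=6: input=3 -> V=0 FIRE
t=7: input=3 -> V=9
t=8: input=5 -> V=0 FIRE
t=9: input=3 -> V=9
t=10: input=5 -> V=0 FIRE
t=11: input=4 -> V=12
t=12: input=5 -> V=0 FIRE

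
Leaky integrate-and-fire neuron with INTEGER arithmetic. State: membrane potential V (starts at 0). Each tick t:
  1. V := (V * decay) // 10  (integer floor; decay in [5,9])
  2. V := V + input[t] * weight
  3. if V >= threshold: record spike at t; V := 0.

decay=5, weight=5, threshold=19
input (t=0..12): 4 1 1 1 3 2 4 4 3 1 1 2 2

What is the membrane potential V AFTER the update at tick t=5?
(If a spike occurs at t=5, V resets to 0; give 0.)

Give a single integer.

Answer: 10

Derivation:
t=0: input=4 -> V=0 FIRE
t=1: input=1 -> V=5
t=2: input=1 -> V=7
t=3: input=1 -> V=8
t=4: input=3 -> V=0 FIRE
t=5: input=2 -> V=10
t=6: input=4 -> V=0 FIRE
t=7: input=4 -> V=0 FIRE
t=8: input=3 -> V=15
t=9: input=1 -> V=12
t=10: input=1 -> V=11
t=11: input=2 -> V=15
t=12: input=2 -> V=17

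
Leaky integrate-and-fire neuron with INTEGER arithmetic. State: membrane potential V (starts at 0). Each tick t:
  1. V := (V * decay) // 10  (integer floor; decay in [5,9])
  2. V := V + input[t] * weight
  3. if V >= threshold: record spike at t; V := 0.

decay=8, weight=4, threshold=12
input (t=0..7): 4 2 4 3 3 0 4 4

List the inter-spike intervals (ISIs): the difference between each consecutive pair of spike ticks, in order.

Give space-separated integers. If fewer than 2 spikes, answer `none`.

Answer: 2 1 1 2 1

Derivation:
t=0: input=4 -> V=0 FIRE
t=1: input=2 -> V=8
t=2: input=4 -> V=0 FIRE
t=3: input=3 -> V=0 FIRE
t=4: input=3 -> V=0 FIRE
t=5: input=0 -> V=0
t=6: input=4 -> V=0 FIRE
t=7: input=4 -> V=0 FIRE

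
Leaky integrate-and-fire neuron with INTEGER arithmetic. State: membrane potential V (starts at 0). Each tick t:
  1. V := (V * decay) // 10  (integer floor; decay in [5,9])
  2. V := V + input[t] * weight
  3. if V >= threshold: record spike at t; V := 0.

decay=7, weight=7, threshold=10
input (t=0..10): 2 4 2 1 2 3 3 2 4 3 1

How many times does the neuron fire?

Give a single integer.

Answer: 9

Derivation:
t=0: input=2 -> V=0 FIRE
t=1: input=4 -> V=0 FIRE
t=2: input=2 -> V=0 FIRE
t=3: input=1 -> V=7
t=4: input=2 -> V=0 FIRE
t=5: input=3 -> V=0 FIRE
t=6: input=3 -> V=0 FIRE
t=7: input=2 -> V=0 FIRE
t=8: input=4 -> V=0 FIRE
t=9: input=3 -> V=0 FIRE
t=10: input=1 -> V=7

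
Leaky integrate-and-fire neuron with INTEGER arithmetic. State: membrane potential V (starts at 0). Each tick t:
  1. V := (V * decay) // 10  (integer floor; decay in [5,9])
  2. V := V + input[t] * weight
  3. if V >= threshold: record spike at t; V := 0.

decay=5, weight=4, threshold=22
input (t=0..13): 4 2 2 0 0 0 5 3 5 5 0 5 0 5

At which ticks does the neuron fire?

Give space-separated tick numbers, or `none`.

t=0: input=4 -> V=16
t=1: input=2 -> V=16
t=2: input=2 -> V=16
t=3: input=0 -> V=8
t=4: input=0 -> V=4
t=5: input=0 -> V=2
t=6: input=5 -> V=21
t=7: input=3 -> V=0 FIRE
t=8: input=5 -> V=20
t=9: input=5 -> V=0 FIRE
t=10: input=0 -> V=0
t=11: input=5 -> V=20
t=12: input=0 -> V=10
t=13: input=5 -> V=0 FIRE

Answer: 7 9 13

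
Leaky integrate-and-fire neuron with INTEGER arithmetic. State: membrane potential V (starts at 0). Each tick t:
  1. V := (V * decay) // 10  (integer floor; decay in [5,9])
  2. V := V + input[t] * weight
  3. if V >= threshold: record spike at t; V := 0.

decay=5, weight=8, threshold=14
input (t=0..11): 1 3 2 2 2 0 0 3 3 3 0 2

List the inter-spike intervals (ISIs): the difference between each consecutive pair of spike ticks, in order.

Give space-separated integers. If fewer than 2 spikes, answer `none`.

Answer: 1 1 1 3 1 1 2

Derivation:
t=0: input=1 -> V=8
t=1: input=3 -> V=0 FIRE
t=2: input=2 -> V=0 FIRE
t=3: input=2 -> V=0 FIRE
t=4: input=2 -> V=0 FIRE
t=5: input=0 -> V=0
t=6: input=0 -> V=0
t=7: input=3 -> V=0 FIRE
t=8: input=3 -> V=0 FIRE
t=9: input=3 -> V=0 FIRE
t=10: input=0 -> V=0
t=11: input=2 -> V=0 FIRE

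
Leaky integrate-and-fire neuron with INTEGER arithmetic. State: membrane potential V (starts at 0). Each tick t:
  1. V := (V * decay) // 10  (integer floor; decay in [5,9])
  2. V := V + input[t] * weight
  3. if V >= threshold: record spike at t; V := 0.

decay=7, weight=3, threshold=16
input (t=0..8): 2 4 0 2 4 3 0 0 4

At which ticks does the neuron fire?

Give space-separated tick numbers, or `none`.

t=0: input=2 -> V=6
t=1: input=4 -> V=0 FIRE
t=2: input=0 -> V=0
t=3: input=2 -> V=6
t=4: input=4 -> V=0 FIRE
t=5: input=3 -> V=9
t=6: input=0 -> V=6
t=7: input=0 -> V=4
t=8: input=4 -> V=14

Answer: 1 4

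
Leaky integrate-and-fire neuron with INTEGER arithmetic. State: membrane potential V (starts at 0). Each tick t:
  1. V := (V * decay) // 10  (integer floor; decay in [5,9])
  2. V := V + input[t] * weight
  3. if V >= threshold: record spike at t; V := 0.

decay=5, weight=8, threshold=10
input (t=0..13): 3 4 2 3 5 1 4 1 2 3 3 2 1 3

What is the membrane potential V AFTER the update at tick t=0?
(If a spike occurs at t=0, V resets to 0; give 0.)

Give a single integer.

Answer: 0

Derivation:
t=0: input=3 -> V=0 FIRE
t=1: input=4 -> V=0 FIRE
t=2: input=2 -> V=0 FIRE
t=3: input=3 -> V=0 FIRE
t=4: input=5 -> V=0 FIRE
t=5: input=1 -> V=8
t=6: input=4 -> V=0 FIRE
t=7: input=1 -> V=8
t=8: input=2 -> V=0 FIRE
t=9: input=3 -> V=0 FIRE
t=10: input=3 -> V=0 FIRE
t=11: input=2 -> V=0 FIRE
t=12: input=1 -> V=8
t=13: input=3 -> V=0 FIRE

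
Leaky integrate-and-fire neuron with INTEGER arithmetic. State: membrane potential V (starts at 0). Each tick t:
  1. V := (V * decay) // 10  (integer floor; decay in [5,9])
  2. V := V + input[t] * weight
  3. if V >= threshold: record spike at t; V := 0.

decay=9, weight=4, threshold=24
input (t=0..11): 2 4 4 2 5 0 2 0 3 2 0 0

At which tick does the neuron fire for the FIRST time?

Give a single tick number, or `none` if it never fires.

Answer: 2

Derivation:
t=0: input=2 -> V=8
t=1: input=4 -> V=23
t=2: input=4 -> V=0 FIRE
t=3: input=2 -> V=8
t=4: input=5 -> V=0 FIRE
t=5: input=0 -> V=0
t=6: input=2 -> V=8
t=7: input=0 -> V=7
t=8: input=3 -> V=18
t=9: input=2 -> V=0 FIRE
t=10: input=0 -> V=0
t=11: input=0 -> V=0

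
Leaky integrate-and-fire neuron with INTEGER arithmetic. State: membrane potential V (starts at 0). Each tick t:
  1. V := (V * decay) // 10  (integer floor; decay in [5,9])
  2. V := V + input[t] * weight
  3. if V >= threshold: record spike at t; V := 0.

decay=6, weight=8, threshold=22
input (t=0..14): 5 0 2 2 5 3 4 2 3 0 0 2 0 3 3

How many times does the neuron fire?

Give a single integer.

t=0: input=5 -> V=0 FIRE
t=1: input=0 -> V=0
t=2: input=2 -> V=16
t=3: input=2 -> V=0 FIRE
t=4: input=5 -> V=0 FIRE
t=5: input=3 -> V=0 FIRE
t=6: input=4 -> V=0 FIRE
t=7: input=2 -> V=16
t=8: input=3 -> V=0 FIRE
t=9: input=0 -> V=0
t=10: input=0 -> V=0
t=11: input=2 -> V=16
t=12: input=0 -> V=9
t=13: input=3 -> V=0 FIRE
t=14: input=3 -> V=0 FIRE

Answer: 8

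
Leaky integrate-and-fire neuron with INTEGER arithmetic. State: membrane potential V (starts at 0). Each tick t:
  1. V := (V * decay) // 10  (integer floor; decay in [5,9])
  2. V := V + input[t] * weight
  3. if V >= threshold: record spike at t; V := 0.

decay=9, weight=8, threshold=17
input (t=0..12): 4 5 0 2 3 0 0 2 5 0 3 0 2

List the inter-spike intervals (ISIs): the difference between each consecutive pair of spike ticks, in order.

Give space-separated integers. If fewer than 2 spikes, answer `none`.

t=0: input=4 -> V=0 FIRE
t=1: input=5 -> V=0 FIRE
t=2: input=0 -> V=0
t=3: input=2 -> V=16
t=4: input=3 -> V=0 FIRE
t=5: input=0 -> V=0
t=6: input=0 -> V=0
t=7: input=2 -> V=16
t=8: input=5 -> V=0 FIRE
t=9: input=0 -> V=0
t=10: input=3 -> V=0 FIRE
t=11: input=0 -> V=0
t=12: input=2 -> V=16

Answer: 1 3 4 2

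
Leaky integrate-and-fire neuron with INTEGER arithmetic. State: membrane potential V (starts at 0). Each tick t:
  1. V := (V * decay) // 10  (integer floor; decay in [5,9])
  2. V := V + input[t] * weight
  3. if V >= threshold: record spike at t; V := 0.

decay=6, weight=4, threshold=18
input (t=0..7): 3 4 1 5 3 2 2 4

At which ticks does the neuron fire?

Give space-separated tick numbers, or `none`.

t=0: input=3 -> V=12
t=1: input=4 -> V=0 FIRE
t=2: input=1 -> V=4
t=3: input=5 -> V=0 FIRE
t=4: input=3 -> V=12
t=5: input=2 -> V=15
t=6: input=2 -> V=17
t=7: input=4 -> V=0 FIRE

Answer: 1 3 7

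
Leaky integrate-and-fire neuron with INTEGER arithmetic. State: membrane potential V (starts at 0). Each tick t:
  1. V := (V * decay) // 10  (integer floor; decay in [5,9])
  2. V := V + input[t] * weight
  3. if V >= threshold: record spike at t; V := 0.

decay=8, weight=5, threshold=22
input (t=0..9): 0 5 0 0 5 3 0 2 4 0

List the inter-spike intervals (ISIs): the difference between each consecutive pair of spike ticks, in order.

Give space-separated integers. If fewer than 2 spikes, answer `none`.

Answer: 3 4

Derivation:
t=0: input=0 -> V=0
t=1: input=5 -> V=0 FIRE
t=2: input=0 -> V=0
t=3: input=0 -> V=0
t=4: input=5 -> V=0 FIRE
t=5: input=3 -> V=15
t=6: input=0 -> V=12
t=7: input=2 -> V=19
t=8: input=4 -> V=0 FIRE
t=9: input=0 -> V=0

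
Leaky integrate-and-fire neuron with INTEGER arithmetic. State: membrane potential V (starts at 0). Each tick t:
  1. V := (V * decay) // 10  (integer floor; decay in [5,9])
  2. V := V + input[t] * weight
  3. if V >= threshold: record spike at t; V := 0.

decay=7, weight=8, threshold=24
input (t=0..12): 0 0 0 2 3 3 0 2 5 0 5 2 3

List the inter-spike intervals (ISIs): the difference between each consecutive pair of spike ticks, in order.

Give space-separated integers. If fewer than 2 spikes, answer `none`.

Answer: 1 3 2 2

Derivation:
t=0: input=0 -> V=0
t=1: input=0 -> V=0
t=2: input=0 -> V=0
t=3: input=2 -> V=16
t=4: input=3 -> V=0 FIRE
t=5: input=3 -> V=0 FIRE
t=6: input=0 -> V=0
t=7: input=2 -> V=16
t=8: input=5 -> V=0 FIRE
t=9: input=0 -> V=0
t=10: input=5 -> V=0 FIRE
t=11: input=2 -> V=16
t=12: input=3 -> V=0 FIRE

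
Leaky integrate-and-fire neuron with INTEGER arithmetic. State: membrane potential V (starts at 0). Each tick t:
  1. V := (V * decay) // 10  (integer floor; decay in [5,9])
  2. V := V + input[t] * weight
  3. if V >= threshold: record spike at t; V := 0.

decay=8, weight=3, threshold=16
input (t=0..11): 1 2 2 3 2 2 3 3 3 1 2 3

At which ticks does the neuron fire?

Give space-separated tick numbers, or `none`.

Answer: 3 6 8

Derivation:
t=0: input=1 -> V=3
t=1: input=2 -> V=8
t=2: input=2 -> V=12
t=3: input=3 -> V=0 FIRE
t=4: input=2 -> V=6
t=5: input=2 -> V=10
t=6: input=3 -> V=0 FIRE
t=7: input=3 -> V=9
t=8: input=3 -> V=0 FIRE
t=9: input=1 -> V=3
t=10: input=2 -> V=8
t=11: input=3 -> V=15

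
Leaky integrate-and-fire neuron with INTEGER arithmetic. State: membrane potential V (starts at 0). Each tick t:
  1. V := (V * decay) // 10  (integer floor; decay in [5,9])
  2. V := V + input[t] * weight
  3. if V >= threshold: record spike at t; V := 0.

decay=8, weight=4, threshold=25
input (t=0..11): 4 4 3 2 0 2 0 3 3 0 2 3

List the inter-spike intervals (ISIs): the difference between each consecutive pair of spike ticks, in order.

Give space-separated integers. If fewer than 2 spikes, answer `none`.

t=0: input=4 -> V=16
t=1: input=4 -> V=0 FIRE
t=2: input=3 -> V=12
t=3: input=2 -> V=17
t=4: input=0 -> V=13
t=5: input=2 -> V=18
t=6: input=0 -> V=14
t=7: input=3 -> V=23
t=8: input=3 -> V=0 FIRE
t=9: input=0 -> V=0
t=10: input=2 -> V=8
t=11: input=3 -> V=18

Answer: 7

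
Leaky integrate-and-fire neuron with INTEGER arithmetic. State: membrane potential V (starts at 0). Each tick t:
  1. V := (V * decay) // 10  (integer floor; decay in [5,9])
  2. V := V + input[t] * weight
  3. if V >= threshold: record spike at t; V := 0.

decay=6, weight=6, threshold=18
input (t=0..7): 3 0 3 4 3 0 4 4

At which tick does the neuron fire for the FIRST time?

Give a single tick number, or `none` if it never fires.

t=0: input=3 -> V=0 FIRE
t=1: input=0 -> V=0
t=2: input=3 -> V=0 FIRE
t=3: input=4 -> V=0 FIRE
t=4: input=3 -> V=0 FIRE
t=5: input=0 -> V=0
t=6: input=4 -> V=0 FIRE
t=7: input=4 -> V=0 FIRE

Answer: 0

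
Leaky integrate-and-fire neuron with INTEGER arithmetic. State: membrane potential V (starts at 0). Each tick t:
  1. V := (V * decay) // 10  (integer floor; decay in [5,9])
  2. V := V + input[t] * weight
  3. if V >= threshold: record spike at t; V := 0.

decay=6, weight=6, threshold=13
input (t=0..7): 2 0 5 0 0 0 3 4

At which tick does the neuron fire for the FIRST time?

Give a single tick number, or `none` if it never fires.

t=0: input=2 -> V=12
t=1: input=0 -> V=7
t=2: input=5 -> V=0 FIRE
t=3: input=0 -> V=0
t=4: input=0 -> V=0
t=5: input=0 -> V=0
t=6: input=3 -> V=0 FIRE
t=7: input=4 -> V=0 FIRE

Answer: 2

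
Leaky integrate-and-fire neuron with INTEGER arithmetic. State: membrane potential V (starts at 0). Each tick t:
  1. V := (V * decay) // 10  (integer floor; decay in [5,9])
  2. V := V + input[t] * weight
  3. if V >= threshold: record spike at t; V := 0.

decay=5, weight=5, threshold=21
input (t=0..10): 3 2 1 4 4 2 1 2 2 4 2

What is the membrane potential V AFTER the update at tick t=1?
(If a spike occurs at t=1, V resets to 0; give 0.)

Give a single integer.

Answer: 17

Derivation:
t=0: input=3 -> V=15
t=1: input=2 -> V=17
t=2: input=1 -> V=13
t=3: input=4 -> V=0 FIRE
t=4: input=4 -> V=20
t=5: input=2 -> V=20
t=6: input=1 -> V=15
t=7: input=2 -> V=17
t=8: input=2 -> V=18
t=9: input=4 -> V=0 FIRE
t=10: input=2 -> V=10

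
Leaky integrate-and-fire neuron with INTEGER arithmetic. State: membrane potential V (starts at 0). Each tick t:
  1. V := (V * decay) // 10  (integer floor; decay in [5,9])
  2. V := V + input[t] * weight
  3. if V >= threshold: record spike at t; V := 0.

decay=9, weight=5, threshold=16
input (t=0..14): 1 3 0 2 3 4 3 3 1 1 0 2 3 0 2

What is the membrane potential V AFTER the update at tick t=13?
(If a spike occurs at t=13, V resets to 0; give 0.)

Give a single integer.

Answer: 13

Derivation:
t=0: input=1 -> V=5
t=1: input=3 -> V=0 FIRE
t=2: input=0 -> V=0
t=3: input=2 -> V=10
t=4: input=3 -> V=0 FIRE
t=5: input=4 -> V=0 FIRE
t=6: input=3 -> V=15
t=7: input=3 -> V=0 FIRE
t=8: input=1 -> V=5
t=9: input=1 -> V=9
t=10: input=0 -> V=8
t=11: input=2 -> V=0 FIRE
t=12: input=3 -> V=15
t=13: input=0 -> V=13
t=14: input=2 -> V=0 FIRE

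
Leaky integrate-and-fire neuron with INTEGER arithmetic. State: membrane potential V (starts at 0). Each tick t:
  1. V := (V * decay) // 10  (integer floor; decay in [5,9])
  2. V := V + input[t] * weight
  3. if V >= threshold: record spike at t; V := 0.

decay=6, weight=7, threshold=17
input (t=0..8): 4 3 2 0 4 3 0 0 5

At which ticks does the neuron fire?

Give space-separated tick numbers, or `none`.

t=0: input=4 -> V=0 FIRE
t=1: input=3 -> V=0 FIRE
t=2: input=2 -> V=14
t=3: input=0 -> V=8
t=4: input=4 -> V=0 FIRE
t=5: input=3 -> V=0 FIRE
t=6: input=0 -> V=0
t=7: input=0 -> V=0
t=8: input=5 -> V=0 FIRE

Answer: 0 1 4 5 8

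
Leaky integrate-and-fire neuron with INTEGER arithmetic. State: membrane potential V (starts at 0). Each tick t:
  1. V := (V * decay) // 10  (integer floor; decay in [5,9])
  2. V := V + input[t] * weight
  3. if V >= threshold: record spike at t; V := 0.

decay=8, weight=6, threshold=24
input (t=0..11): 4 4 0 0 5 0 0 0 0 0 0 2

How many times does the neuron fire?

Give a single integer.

t=0: input=4 -> V=0 FIRE
t=1: input=4 -> V=0 FIRE
t=2: input=0 -> V=0
t=3: input=0 -> V=0
t=4: input=5 -> V=0 FIRE
t=5: input=0 -> V=0
t=6: input=0 -> V=0
t=7: input=0 -> V=0
t=8: input=0 -> V=0
t=9: input=0 -> V=0
t=10: input=0 -> V=0
t=11: input=2 -> V=12

Answer: 3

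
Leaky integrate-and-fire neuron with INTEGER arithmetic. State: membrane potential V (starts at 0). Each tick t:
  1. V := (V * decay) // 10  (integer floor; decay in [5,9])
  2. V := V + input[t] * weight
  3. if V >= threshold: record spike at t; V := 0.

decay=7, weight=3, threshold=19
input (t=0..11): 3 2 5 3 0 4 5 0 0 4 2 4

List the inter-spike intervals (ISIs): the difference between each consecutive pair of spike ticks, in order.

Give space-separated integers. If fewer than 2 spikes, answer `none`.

Answer: 4 5

Derivation:
t=0: input=3 -> V=9
t=1: input=2 -> V=12
t=2: input=5 -> V=0 FIRE
t=3: input=3 -> V=9
t=4: input=0 -> V=6
t=5: input=4 -> V=16
t=6: input=5 -> V=0 FIRE
t=7: input=0 -> V=0
t=8: input=0 -> V=0
t=9: input=4 -> V=12
t=10: input=2 -> V=14
t=11: input=4 -> V=0 FIRE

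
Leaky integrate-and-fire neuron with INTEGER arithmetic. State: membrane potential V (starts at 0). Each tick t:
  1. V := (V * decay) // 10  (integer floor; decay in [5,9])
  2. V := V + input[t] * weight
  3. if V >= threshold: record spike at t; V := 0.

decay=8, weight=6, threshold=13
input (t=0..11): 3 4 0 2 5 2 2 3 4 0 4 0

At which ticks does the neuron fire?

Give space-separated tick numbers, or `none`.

t=0: input=3 -> V=0 FIRE
t=1: input=4 -> V=0 FIRE
t=2: input=0 -> V=0
t=3: input=2 -> V=12
t=4: input=5 -> V=0 FIRE
t=5: input=2 -> V=12
t=6: input=2 -> V=0 FIRE
t=7: input=3 -> V=0 FIRE
t=8: input=4 -> V=0 FIRE
t=9: input=0 -> V=0
t=10: input=4 -> V=0 FIRE
t=11: input=0 -> V=0

Answer: 0 1 4 6 7 8 10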